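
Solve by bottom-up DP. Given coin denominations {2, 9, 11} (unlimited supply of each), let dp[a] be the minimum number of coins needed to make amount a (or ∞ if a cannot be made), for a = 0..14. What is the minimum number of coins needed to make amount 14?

7

 a  0  1  2  3  4  5  6  7  8  9 10 11 12 13 14
dp  0  -  1  -  2  -  3  -  4  1  5  1  6  2  7
(- denotes ∞ / unreachable)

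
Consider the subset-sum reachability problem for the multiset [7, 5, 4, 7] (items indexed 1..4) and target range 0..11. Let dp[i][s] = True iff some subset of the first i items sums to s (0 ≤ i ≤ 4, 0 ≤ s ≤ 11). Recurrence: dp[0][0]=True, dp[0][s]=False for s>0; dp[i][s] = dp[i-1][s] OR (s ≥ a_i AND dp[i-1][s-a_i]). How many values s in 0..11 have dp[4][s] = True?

6

i\s   0   1   2   3   4   5   6   7   8   9  10  11
  0   T   F   F   F   F   F   F   F   F   F   F   F
  1   T   F   F   F   F   F   F   T   F   F   F   F
  2   T   F   F   F   F   T   F   T   F   F   F   F
  3   T   F   F   F   T   T   F   T   F   T   F   T
  4   T   F   F   F   T   T   F   T   F   T   F   T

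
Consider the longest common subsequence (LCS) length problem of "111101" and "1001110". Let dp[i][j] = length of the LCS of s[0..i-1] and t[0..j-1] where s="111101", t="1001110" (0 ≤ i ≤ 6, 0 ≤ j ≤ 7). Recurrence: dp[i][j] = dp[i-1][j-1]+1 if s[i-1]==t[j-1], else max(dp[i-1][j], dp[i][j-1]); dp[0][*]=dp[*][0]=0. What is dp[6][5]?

   ''  1  0  0  1  1  1  0
''  0  0  0  0  0  0  0  0
 1  0  1  1  1  1  1  1  1
 1  0  1  1  1  2  2  2  2
 1  0  1  1  1  2  3  3  3
 1  0  1  1  1  2  3  4  4
 0  0  1  2  2  2  3  4  5
 1  0  1  2  2  3  3  4  5

3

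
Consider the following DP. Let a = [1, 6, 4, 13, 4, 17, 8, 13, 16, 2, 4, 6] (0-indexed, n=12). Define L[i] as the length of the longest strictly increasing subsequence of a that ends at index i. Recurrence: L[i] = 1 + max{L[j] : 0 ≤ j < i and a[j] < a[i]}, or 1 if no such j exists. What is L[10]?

   i    0    1    2    3    4    5    6    7    8    9   10   11
a[i]    1    6    4   13    4   17    8   13   16    2    4    6
L[i]    1    2    2    3    2    4    3    4    5    2    3    4

3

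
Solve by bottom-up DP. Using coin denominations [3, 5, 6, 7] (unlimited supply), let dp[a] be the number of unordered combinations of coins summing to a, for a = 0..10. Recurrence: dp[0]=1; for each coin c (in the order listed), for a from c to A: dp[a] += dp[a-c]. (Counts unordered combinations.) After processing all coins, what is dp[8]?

after  coin     0     1     2     3     4     5     6     7     8     9    10
          3     1     0     0     1     0     0     1     0     0     1     0
          5     1     0     0     1     0     1     1     0     1     1     1
          6     1     0     0     1     0     1     2     0     1     2     1
          7     1     0     0     1     0     1     2     1     1     2     2

1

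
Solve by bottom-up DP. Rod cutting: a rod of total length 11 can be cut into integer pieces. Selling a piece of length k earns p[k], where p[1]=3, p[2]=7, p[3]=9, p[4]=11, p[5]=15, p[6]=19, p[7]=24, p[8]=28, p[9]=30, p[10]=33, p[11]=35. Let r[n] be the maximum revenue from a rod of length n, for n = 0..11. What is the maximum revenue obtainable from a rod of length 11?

38

   n    0    1    2    3    4    5    6    7    8    9   10   11
r[n]    0    3    7   10   14   17   21   24   28   31   35   38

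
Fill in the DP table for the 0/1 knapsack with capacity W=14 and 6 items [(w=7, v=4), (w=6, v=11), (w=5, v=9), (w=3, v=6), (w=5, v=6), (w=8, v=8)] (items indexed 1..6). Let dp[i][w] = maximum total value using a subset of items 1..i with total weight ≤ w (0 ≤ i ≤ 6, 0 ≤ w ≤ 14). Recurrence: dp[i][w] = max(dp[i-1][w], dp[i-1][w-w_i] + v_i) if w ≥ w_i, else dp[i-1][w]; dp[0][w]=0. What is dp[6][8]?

i\w   0   1   2   3   4   5   6   7   8   9  10  11  12  13  14
  0   0   0   0   0   0   0   0   0   0   0   0   0   0   0   0
  1   0   0   0   0   0   0   0   4   4   4   4   4   4   4   4
  2   0   0   0   0   0   0  11  11  11  11  11  11  11  15  15
  3   0   0   0   0   0   9  11  11  11  11  11  20  20  20  20
  4   0   0   0   6   6   9  11  11  15  17  17  20  20  20  26
  5   0   0   0   6   6   9  11  11  15  17  17  20  20  21  26
  6   0   0   0   6   6   9  11  11  15  17  17  20  20  21  26

15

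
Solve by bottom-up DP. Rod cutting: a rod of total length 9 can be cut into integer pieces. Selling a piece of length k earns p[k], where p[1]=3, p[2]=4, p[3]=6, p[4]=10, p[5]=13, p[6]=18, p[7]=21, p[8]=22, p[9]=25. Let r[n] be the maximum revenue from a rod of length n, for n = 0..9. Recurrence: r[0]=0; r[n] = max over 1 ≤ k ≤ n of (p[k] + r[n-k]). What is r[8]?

24

   n    0    1    2    3    4    5    6    7    8    9
r[n]    0    3    6    9   12   15   18   21   24   27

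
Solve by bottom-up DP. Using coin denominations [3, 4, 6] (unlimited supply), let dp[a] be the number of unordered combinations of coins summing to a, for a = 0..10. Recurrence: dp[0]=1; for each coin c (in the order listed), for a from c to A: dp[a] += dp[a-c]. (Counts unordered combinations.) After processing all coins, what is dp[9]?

2

after  coin     0     1     2     3     4     5     6     7     8     9    10
          3     1     0     0     1     0     0     1     0     0     1     0
          4     1     0     0     1     1     0     1     1     1     1     1
          6     1     0     0     1     1     0     2     1     1     2     2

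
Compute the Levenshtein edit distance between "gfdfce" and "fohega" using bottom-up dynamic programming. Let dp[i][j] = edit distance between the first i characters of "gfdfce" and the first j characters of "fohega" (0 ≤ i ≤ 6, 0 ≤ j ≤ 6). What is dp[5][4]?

4

   ''  f  o  h  e  g  a
''  0  1  2  3  4  5  6
 g  1  1  2  3  4  4  5
 f  2  1  2  3  4  5  5
 d  3  2  2  3  4  5  6
 f  4  3  3  3  4  5  6
 c  5  4  4  4  4  5  6
 e  6  5  5  5  4  5  6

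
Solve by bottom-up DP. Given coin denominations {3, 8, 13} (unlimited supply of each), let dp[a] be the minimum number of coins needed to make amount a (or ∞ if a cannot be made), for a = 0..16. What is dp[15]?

 a  0  1  2  3  4  5  6  7  8  9 10 11 12 13 14 15 16
dp  0  -  -  1  -  -  2  -  1  3  -  2  4  1  3  5  2
(- denotes ∞ / unreachable)

5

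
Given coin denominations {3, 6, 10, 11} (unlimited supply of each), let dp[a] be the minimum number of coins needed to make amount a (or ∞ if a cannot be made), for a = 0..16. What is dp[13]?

2

 a  0  1  2  3  4  5  6  7  8  9 10 11 12 13 14 15 16
dp  0  -  -  1  -  -  1  -  -  2  1  1  2  2  2  3  2
(- denotes ∞ / unreachable)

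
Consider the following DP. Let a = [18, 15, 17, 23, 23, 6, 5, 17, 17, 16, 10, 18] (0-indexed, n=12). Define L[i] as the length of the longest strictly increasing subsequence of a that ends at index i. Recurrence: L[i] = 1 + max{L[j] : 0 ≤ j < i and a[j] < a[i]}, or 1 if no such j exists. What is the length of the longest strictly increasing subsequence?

3

   i    0    1    2    3    4    5    6    7    8    9   10   11
a[i]   18   15   17   23   23    6    5   17   17   16   10   18
L[i]    1    1    2    3    3    1    1    2    2    2    2    3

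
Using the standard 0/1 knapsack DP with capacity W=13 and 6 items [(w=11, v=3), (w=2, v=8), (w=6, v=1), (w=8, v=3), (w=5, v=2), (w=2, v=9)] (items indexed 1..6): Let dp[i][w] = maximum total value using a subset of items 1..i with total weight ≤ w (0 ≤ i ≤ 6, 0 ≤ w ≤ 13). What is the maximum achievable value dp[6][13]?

20

i\w   0   1   2   3   4   5   6   7   8   9  10  11  12  13
  0   0   0   0   0   0   0   0   0   0   0   0   0   0   0
  1   0   0   0   0   0   0   0   0   0   0   0   3   3   3
  2   0   0   8   8   8   8   8   8   8   8   8   8   8  11
  3   0   0   8   8   8   8   8   8   9   9   9   9   9  11
  4   0   0   8   8   8   8   8   8   9   9  11  11  11  11
  5   0   0   8   8   8   8   8  10  10  10  11  11  11  11
  6   0   0   9   9  17  17  17  17  17  19  19  19  20  20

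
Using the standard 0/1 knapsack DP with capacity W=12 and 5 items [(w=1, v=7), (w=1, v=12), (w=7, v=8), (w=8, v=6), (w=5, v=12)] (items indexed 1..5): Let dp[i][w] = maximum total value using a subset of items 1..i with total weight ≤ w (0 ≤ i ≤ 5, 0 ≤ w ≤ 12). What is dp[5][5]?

i\w   0   1   2   3   4   5   6   7   8   9  10  11  12
  0   0   0   0   0   0   0   0   0   0   0   0   0   0
  1   0   7   7   7   7   7   7   7   7   7   7   7   7
  2   0  12  19  19  19  19  19  19  19  19  19  19  19
  3   0  12  19  19  19  19  19  19  20  27  27  27  27
  4   0  12  19  19  19  19  19  19  20  27  27  27  27
  5   0  12  19  19  19  19  24  31  31  31  31  31  31

19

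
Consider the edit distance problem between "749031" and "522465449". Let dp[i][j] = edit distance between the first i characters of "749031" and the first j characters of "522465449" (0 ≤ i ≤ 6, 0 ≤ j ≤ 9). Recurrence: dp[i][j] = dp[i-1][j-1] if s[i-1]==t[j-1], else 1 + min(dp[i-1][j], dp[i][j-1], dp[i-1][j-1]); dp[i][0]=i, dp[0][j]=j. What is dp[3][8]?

7

   ''  5  2  2  4  6  5  4  4  9
''  0  1  2  3  4  5  6  7  8  9
 7  1  1  2  3  4  5  6  7  8  9
 4  2  2  2  3  3  4  5  6  7  8
 9  3  3  3  3  4  4  5  6  7  7
 0  4  4  4  4  4  5  5  6  7  8
 3  5  5  5  5  5  5  6  6  7  8
 1  6  6  6  6  6  6  6  7  7  8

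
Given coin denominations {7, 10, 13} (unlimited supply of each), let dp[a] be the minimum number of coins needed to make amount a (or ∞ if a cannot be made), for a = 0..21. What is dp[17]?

2

 a  0  1  2  3  4  5  6  7  8  9 10 11 12 13 14 15 16 17 18 19 20 21
dp  0  -  -  -  -  -  -  1  -  -  1  -  -  1  2  -  -  2  -  -  2  3
(- denotes ∞ / unreachable)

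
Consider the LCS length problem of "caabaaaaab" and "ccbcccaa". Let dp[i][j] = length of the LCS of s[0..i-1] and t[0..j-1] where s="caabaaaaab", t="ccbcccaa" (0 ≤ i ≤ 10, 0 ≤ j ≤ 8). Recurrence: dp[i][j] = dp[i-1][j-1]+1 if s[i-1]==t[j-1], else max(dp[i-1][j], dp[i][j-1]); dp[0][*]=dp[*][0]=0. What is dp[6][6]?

   ''  c  c  b  c  c  c  a  a
''  0  0  0  0  0  0  0  0  0
 c  0  1  1  1  1  1  1  1  1
 a  0  1  1  1  1  1  1  2  2
 a  0  1  1  1  1  1  1  2  3
 b  0  1  1  2  2  2  2  2  3
 a  0  1  1  2  2  2  2  3  3
 a  0  1  1  2  2  2  2  3  4
 a  0  1  1  2  2  2  2  3  4
 a  0  1  1  2  2  2  2  3  4
 a  0  1  1  2  2  2  2  3  4
 b  0  1  1  2  2  2  2  3  4

2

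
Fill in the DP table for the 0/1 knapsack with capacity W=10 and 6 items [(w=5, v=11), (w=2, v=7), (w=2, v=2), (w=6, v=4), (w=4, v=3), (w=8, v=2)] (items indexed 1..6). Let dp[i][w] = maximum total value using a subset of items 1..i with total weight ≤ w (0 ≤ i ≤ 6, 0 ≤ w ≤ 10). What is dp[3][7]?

18

i\w   0   1   2   3   4   5   6   7   8   9  10
  0   0   0   0   0   0   0   0   0   0   0   0
  1   0   0   0   0   0  11  11  11  11  11  11
  2   0   0   7   7   7  11  11  18  18  18  18
  3   0   0   7   7   9  11  11  18  18  20  20
  4   0   0   7   7   9  11  11  18  18  20  20
  5   0   0   7   7   9  11  11  18  18  20  20
  6   0   0   7   7   9  11  11  18  18  20  20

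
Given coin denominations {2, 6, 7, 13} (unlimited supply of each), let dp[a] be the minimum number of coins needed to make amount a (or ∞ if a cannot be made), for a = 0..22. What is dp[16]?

 a  0  1  2  3  4  5  6  7  8  9 10 11 12 13 14 15 16 17 18 19 20 21 22
dp  0  -  1  -  2  -  1  1  2  2  3  3  2  1  2  2  3  3  3  2  2  3  3
(- denotes ∞ / unreachable)

3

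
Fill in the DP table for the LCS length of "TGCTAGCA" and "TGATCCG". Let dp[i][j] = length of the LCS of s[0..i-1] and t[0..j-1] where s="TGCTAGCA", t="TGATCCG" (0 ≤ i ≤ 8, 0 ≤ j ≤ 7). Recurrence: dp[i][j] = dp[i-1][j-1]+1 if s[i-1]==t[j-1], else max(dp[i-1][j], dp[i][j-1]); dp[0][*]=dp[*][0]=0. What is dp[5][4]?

3

   ''  T  G  A  T  C  C  G
''  0  0  0  0  0  0  0  0
 T  0  1  1  1  1  1  1  1
 G  0  1  2  2  2  2  2  2
 C  0  1  2  2  2  3  3  3
 T  0  1  2  2  3  3  3  3
 A  0  1  2  3  3  3  3  3
 G  0  1  2  3  3  3  3  4
 C  0  1  2  3  3  4  4  4
 A  0  1  2  3  3  4  4  4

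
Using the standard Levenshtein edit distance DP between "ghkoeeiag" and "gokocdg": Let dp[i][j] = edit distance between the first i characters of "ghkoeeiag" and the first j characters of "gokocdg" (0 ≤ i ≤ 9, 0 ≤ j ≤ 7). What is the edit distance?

5

   ''  g  o  k  o  c  d  g
''  0  1  2  3  4  5  6  7
 g  1  0  1  2  3  4  5  6
 h  2  1  1  2  3  4  5  6
 k  3  2  2  1  2  3  4  5
 o  4  3  2  2  1  2  3  4
 e  5  4  3  3  2  2  3  4
 e  6  5  4  4  3  3  3  4
 i  7  6  5  5  4  4  4  4
 a  8  7  6  6  5  5  5  5
 g  9  8  7  7  6  6  6  5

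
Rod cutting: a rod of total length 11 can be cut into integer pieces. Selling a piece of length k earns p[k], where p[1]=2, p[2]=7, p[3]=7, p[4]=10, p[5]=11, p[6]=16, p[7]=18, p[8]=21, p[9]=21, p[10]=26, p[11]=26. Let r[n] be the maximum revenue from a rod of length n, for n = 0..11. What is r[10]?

35

   n    0    1    2    3    4    5    6    7    8    9   10   11
r[n]    0    2    7    9   14   16   21   23   28   30   35   37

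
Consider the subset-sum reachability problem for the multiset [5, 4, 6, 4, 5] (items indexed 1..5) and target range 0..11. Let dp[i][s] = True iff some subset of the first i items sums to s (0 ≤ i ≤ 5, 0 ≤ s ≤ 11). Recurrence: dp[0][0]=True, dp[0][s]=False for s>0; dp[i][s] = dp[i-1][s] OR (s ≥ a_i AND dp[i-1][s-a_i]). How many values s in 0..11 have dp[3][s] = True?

7

i\s   0   1   2   3   4   5   6   7   8   9  10  11
  0   T   F   F   F   F   F   F   F   F   F   F   F
  1   T   F   F   F   F   T   F   F   F   F   F   F
  2   T   F   F   F   T   T   F   F   F   T   F   F
  3   T   F   F   F   T   T   T   F   F   T   T   T
  4   T   F   F   F   T   T   T   F   T   T   T   T
  5   T   F   F   F   T   T   T   F   T   T   T   T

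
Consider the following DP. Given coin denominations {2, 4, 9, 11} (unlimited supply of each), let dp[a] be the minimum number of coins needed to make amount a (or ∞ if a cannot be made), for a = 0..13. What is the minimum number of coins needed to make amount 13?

2

 a  0  1  2  3  4  5  6  7  8  9 10 11 12 13
dp  0  -  1  -  1  -  2  -  2  1  3  1  3  2
(- denotes ∞ / unreachable)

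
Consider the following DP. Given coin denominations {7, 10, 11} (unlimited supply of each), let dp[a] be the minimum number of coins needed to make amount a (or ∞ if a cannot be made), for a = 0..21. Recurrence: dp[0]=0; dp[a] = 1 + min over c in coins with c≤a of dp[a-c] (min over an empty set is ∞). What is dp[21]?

2

 a  0  1  2  3  4  5  6  7  8  9 10 11 12 13 14 15 16 17 18 19 20 21
dp  0  -  -  -  -  -  -  1  -  -  1  1  -  -  2  -  -  2  2  -  2  2
(- denotes ∞ / unreachable)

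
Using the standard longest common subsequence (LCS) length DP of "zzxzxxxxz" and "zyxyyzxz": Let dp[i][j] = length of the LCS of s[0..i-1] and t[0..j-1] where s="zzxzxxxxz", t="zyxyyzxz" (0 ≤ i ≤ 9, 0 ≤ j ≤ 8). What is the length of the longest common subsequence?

   ''  z  y  x  y  y  z  x  z
''  0  0  0  0  0  0  0  0  0
 z  0  1  1  1  1  1  1  1  1
 z  0  1  1  1  1  1  2  2  2
 x  0  1  1  2  2  2  2  3  3
 z  0  1  1  2  2  2  3  3  4
 x  0  1  1  2  2  2  3  4  4
 x  0  1  1  2  2  2  3  4  4
 x  0  1  1  2  2  2  3  4  4
 x  0  1  1  2  2  2  3  4  4
 z  0  1  1  2  2  2  3  4  5

5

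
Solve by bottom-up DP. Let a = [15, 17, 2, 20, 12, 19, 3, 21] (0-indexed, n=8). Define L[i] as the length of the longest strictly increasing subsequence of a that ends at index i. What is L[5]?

   i    0    1    2    3    4    5    6    7
a[i]   15   17    2   20   12   19    3   21
L[i]    1    2    1    3    2    3    2    4

3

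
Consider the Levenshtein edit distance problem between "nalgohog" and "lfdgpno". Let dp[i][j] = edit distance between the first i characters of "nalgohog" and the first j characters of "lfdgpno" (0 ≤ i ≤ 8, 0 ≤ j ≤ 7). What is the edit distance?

6

   ''  l  f  d  g  p  n  o
''  0  1  2  3  4  5  6  7
 n  1  1  2  3  4  5  5  6
 a  2  2  2  3  4  5  6  6
 l  3  2  3  3  4  5  6  7
 g  4  3  3  4  3  4  5  6
 o  5  4  4  4  4  4  5  5
 h  6  5  5  5  5  5  5  6
 o  7  6  6  6  6  6  6  5
 g  8  7  7  7  6  7  7  6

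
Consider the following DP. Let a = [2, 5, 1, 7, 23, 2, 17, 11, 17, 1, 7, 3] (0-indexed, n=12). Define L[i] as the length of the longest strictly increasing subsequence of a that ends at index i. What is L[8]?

5

   i    0    1    2    3    4    5    6    7    8    9   10   11
a[i]    2    5    1    7   23    2   17   11   17    1    7    3
L[i]    1    2    1    3    4    2    4    4    5    1    3    3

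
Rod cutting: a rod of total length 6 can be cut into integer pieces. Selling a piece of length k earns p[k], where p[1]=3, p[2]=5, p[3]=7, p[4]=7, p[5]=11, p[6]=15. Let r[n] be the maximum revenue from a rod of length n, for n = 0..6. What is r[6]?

   n    0    1    2    3    4    5    6
r[n]    0    3    6    9   12   15   18

18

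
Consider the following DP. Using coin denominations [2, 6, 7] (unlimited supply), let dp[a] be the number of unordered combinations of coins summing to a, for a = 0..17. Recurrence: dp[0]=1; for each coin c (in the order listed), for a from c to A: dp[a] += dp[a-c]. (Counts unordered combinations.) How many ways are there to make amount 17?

2

after  coin     0     1     2     3     4     5     6     7     8     9    10    11    12    13    14    15    16    17
          2     1     0     1     0     1     0     1     0     1     0     1     0     1     0     1     0     1     0
          6     1     0     1     0     1     0     2     0     2     0     2     0     3     0     3     0     3     0
          7     1     0     1     0     1     0     2     1     2     1     2     1     3     2     4     2     4     2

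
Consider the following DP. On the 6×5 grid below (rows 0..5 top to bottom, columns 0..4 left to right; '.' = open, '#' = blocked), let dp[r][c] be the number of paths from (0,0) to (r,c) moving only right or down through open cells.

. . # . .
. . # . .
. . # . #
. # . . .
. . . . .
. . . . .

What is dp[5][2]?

3

r\c   0   1   2   3   4
  0   1   1   0   0   0
  1   1   2   0   0   0
  2   1   3   0   0   0
  3   1   0   0   0   0
  4   1   1   1   1   1
  5   1   2   3   4   5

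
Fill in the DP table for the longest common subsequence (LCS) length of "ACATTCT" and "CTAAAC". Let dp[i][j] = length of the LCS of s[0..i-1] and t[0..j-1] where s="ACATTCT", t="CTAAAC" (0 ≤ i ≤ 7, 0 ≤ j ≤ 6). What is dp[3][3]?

   ''  C  T  A  A  A  C
''  0  0  0  0  0  0  0
 A  0  0  0  1  1  1  1
 C  0  1  1  1  1  1  2
 A  0  1  1  2  2  2  2
 T  0  1  2  2  2  2  2
 T  0  1  2  2  2  2  2
 C  0  1  2  2  2  2  3
 T  0  1  2  2  2  2  3

2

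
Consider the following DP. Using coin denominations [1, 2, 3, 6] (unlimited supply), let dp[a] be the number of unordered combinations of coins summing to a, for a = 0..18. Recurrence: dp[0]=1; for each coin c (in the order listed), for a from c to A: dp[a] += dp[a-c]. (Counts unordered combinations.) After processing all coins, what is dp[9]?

15

after  coin     0     1     2     3     4     5     6     7     8     9    10    11    12    13    14    15    16    17    18
          1     1     1     1     1     1     1     1     1     1     1     1     1     1     1     1     1     1     1     1
          2     1     1     2     2     3     3     4     4     5     5     6     6     7     7     8     8     9     9    10
          3     1     1     2     3     4     5     7     8    10    12    14    16    19    21    24    27    30    33    37
          6     1     1     2     3     4     5     8     9    12    15    18    21    27    30    36    42    48    54    64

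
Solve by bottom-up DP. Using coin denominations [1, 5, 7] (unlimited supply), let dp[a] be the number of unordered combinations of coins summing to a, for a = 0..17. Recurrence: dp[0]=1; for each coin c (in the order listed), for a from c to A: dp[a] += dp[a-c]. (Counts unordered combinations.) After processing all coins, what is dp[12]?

5

after  coin     0     1     2     3     4     5     6     7     8     9    10    11    12    13    14    15    16    17
          1     1     1     1     1     1     1     1     1     1     1     1     1     1     1     1     1     1     1
          5     1     1     1     1     1     2     2     2     2     2     3     3     3     3     3     4     4     4
          7     1     1     1     1     1     2     2     3     3     3     4     4     5     5     6     7     7     8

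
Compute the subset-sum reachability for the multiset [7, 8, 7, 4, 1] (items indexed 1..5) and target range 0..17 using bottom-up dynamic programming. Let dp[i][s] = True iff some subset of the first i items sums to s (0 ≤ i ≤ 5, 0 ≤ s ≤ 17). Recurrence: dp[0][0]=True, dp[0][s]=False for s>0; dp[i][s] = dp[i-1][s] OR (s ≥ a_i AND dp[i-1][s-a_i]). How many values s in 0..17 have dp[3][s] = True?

5

i\s   0   1   2   3   4   5   6   7   8   9  10  11  12  13  14  15  16  17
  0   T   F   F   F   F   F   F   F   F   F   F   F   F   F   F   F   F   F
  1   T   F   F   F   F   F   F   T   F   F   F   F   F   F   F   F   F   F
  2   T   F   F   F   F   F   F   T   T   F   F   F   F   F   F   T   F   F
  3   T   F   F   F   F   F   F   T   T   F   F   F   F   F   T   T   F   F
  4   T   F   F   F   T   F   F   T   T   F   F   T   T   F   T   T   F   F
  5   T   T   F   F   T   T   F   T   T   T   F   T   T   T   T   T   T   F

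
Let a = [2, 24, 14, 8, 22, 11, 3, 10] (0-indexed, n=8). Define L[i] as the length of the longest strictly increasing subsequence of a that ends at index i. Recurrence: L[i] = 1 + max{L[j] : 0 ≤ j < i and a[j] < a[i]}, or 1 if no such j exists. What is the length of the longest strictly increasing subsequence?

   i    0    1    2    3    4    5    6    7
a[i]    2   24   14    8   22   11    3   10
L[i]    1    2    2    2    3    3    2    3

3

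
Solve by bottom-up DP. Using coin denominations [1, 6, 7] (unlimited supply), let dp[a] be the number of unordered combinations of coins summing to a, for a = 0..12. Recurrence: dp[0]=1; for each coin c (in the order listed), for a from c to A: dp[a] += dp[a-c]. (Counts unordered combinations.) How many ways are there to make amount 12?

4

after  coin     0     1     2     3     4     5     6     7     8     9    10    11    12
          1     1     1     1     1     1     1     1     1     1     1     1     1     1
          6     1     1     1     1     1     1     2     2     2     2     2     2     3
          7     1     1     1     1     1     1     2     3     3     3     3     3     4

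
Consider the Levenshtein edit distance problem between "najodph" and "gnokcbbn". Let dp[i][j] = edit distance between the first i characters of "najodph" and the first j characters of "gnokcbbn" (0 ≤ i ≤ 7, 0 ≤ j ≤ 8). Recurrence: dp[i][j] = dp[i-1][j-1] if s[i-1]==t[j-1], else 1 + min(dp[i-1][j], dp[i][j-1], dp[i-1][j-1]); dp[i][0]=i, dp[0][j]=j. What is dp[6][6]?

6

   ''  g  n  o  k  c  b  b  n
''  0  1  2  3  4  5  6  7  8
 n  1  1  1  2  3  4  5  6  7
 a  2  2  2  2  3  4  5  6  7
 j  3  3  3  3  3  4  5  6  7
 o  4  4  4  3  4  4  5  6  7
 d  5  5  5  4  4  5  5  6  7
 p  6  6  6  5  5  5  6  6  7
 h  7  7  7  6  6  6  6  7  7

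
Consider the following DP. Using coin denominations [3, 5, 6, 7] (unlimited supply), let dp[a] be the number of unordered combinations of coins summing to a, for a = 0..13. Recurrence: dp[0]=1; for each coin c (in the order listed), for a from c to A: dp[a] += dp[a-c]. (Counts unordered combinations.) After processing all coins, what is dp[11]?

after  coin     0     1     2     3     4     5     6     7     8     9    10    11    12    13
          3     1     0     0     1     0     0     1     0     0     1     0     0     1     0
          5     1     0     0     1     0     1     1     0     1     1     1     1     1     1
          6     1     0     0     1     0     1     2     0     1     2     1     2     3     1
          7     1     0     0     1     0     1     2     1     1     2     2     2     4     3

2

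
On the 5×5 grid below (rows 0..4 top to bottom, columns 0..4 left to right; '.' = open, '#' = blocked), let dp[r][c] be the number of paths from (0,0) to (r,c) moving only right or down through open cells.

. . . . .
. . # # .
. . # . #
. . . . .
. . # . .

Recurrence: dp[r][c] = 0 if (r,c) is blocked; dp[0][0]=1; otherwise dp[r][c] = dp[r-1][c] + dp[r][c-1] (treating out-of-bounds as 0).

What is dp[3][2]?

4

r\c   0   1   2   3   4
  0   1   1   1   1   1
  1   1   2   0   0   1
  2   1   3   0   0   0
  3   1   4   4   4   4
  4   1   5   0   4   8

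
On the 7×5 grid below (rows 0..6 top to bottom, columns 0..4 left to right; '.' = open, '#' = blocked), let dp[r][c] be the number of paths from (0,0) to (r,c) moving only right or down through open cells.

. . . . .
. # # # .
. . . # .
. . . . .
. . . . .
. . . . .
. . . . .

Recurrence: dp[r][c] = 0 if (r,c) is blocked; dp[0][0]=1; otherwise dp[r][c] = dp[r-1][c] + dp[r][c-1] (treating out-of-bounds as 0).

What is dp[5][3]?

19

r\c   0   1   2   3   4
  0   1   1   1   1   1
  1   1   0   0   0   1
  2   1   1   1   0   1
  3   1   2   3   3   4
  4   1   3   6   9  13
  5   1   4  10  19  32
  6   1   5  15  34  66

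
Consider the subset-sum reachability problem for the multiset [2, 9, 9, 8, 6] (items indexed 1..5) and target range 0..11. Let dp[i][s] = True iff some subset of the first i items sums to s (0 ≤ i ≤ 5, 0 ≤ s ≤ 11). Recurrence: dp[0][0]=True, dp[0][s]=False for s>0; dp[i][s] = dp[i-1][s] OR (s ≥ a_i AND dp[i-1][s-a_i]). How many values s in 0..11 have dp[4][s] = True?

i\s   0   1   2   3   4   5   6   7   8   9  10  11
  0   T   F   F   F   F   F   F   F   F   F   F   F
  1   T   F   T   F   F   F   F   F   F   F   F   F
  2   T   F   T   F   F   F   F   F   F   T   F   T
  3   T   F   T   F   F   F   F   F   F   T   F   T
  4   T   F   T   F   F   F   F   F   T   T   T   T
  5   T   F   T   F   F   F   T   F   T   T   T   T

6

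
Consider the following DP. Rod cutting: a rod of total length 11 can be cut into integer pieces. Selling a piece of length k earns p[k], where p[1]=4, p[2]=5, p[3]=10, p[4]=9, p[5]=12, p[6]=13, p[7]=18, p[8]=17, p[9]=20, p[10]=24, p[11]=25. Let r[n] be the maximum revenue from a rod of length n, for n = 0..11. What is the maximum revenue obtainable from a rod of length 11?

44

   n    0    1    2    3    4    5    6    7    8    9   10   11
r[n]    0    4    8   12   16   20   24   28   32   36   40   44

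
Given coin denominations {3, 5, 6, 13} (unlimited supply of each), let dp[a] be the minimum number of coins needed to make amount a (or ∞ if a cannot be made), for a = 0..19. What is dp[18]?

 a  0  1  2  3  4  5  6  7  8  9 10 11 12 13 14 15 16 17 18 19
dp  0  -  -  1  -  1  1  -  2  2  2  2  2  1  3  3  2  3  2  2
(- denotes ∞ / unreachable)

2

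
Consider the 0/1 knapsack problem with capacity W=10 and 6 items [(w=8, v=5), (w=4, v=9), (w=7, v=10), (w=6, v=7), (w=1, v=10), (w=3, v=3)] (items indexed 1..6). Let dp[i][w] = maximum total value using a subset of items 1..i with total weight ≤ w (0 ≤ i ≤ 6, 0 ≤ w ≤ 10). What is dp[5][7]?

19

i\w   0   1   2   3   4   5   6   7   8   9  10
  0   0   0   0   0   0   0   0   0   0   0   0
  1   0   0   0   0   0   0   0   0   5   5   5
  2   0   0   0   0   9   9   9   9   9   9   9
  3   0   0   0   0   9   9   9  10  10  10  10
  4   0   0   0   0   9   9   9  10  10  10  16
  5   0  10  10  10  10  19  19  19  20  20  20
  6   0  10  10  10  13  19  19  19  22  22  22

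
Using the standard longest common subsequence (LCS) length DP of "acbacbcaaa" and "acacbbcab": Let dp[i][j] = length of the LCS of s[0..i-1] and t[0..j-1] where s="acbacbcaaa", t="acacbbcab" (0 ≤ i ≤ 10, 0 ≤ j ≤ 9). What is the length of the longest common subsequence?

7

   ''  a  c  a  c  b  b  c  a  b
''  0  0  0  0  0  0  0  0  0  0
 a  0  1  1  1  1  1  1  1  1  1
 c  0  1  2  2  2  2  2  2  2  2
 b  0  1  2  2  2  3  3  3  3  3
 a  0  1  2  3  3  3  3  3  4  4
 c  0  1  2  3  4  4  4  4  4  4
 b  0  1  2  3  4  5  5  5  5  5
 c  0  1  2  3  4  5  5  6  6  6
 a  0  1  2  3  4  5  5  6  7  7
 a  0  1  2  3  4  5  5  6  7  7
 a  0  1  2  3  4  5  5  6  7  7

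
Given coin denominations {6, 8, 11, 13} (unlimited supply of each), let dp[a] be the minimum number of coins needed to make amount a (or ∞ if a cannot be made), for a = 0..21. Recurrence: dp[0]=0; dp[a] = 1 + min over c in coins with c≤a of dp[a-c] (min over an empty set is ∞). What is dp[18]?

3

 a  0  1  2  3  4  5  6  7  8  9 10 11 12 13 14 15 16 17 18 19 20 21
dp  0  -  -  -  -  -  1  -  1  -  -  1  2  1  2  -  2  2  3  2  3  2
(- denotes ∞ / unreachable)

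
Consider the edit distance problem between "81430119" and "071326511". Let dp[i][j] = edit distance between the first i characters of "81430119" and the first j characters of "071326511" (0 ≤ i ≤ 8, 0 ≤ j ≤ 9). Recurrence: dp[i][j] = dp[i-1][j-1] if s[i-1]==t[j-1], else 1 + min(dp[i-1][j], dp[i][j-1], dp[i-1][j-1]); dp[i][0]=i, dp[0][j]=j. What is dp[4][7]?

   ''  0  7  1  3  2  6  5  1  1
''  0  1  2  3  4  5  6  7  8  9
 8  1  1  2  3  4  5  6  7  8  9
 1  2  2  2  2  3  4  5  6  7  8
 4  3  3  3  3  3  4  5  6  7  8
 3  4  4  4  4  3  4  5  6  7  8
 0  5  4  5  5  4  4  5  6  7  8
 1  6  5  5  5  5  5  5  6  6  7
 1  7  6  6  5  6  6  6  6  6  6
 9  8  7  7  6  6  7  7  7  7  7

6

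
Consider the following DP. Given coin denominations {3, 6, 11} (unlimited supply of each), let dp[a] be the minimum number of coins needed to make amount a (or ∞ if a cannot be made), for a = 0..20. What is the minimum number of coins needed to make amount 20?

 a  0  1  2  3  4  5  6  7  8  9 10 11 12 13 14 15 16 17 18 19 20
dp  0  -  -  1  -  -  1  -  -  2  -  1  2  -  2  3  -  2  3  -  3
(- denotes ∞ / unreachable)

3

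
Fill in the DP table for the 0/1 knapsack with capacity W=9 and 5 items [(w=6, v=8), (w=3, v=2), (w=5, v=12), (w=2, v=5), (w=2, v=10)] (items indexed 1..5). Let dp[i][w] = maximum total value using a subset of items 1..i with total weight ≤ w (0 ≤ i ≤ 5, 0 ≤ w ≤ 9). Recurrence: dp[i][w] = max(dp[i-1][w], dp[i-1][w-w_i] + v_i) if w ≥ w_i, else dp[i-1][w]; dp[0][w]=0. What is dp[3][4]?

2

i\w   0   1   2   3   4   5   6   7   8   9
  0   0   0   0   0   0   0   0   0   0   0
  1   0   0   0   0   0   0   8   8   8   8
  2   0   0   0   2   2   2   8   8   8  10
  3   0   0   0   2   2  12  12  12  14  14
  4   0   0   5   5   5  12  12  17  17  17
  5   0   0  10  10  15  15  15  22  22  27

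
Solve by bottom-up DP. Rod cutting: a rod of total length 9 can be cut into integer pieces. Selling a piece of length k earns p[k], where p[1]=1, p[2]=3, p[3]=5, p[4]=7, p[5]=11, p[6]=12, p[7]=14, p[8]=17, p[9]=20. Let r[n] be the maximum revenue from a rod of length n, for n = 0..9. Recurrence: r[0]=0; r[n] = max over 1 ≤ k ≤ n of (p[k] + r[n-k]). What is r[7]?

   n    0    1    2    3    4    5    6    7    8    9
r[n]    0    1    3    5    7   11   12   14   17   20

14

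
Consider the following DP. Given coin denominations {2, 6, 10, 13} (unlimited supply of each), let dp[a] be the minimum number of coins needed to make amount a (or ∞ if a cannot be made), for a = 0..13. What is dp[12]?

 a  0  1  2  3  4  5  6  7  8  9 10 11 12 13
dp  0  -  1  -  2  -  1  -  2  -  1  -  2  1
(- denotes ∞ / unreachable)

2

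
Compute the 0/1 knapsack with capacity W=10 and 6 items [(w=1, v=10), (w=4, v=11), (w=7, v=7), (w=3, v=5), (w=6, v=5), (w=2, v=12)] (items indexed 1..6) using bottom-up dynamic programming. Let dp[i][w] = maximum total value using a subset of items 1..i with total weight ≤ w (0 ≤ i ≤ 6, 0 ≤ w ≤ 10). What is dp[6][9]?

i\w   0   1   2   3   4   5   6   7   8   9  10
  0   0   0   0   0   0   0   0   0   0   0   0
  1   0  10  10  10  10  10  10  10  10  10  10
  2   0  10  10  10  11  21  21  21  21  21  21
  3   0  10  10  10  11  21  21  21  21  21  21
  4   0  10  10  10  15  21  21  21  26  26  26
  5   0  10  10  10  15  21  21  21  26  26  26
  6   0  10  12  22  22  22  27  33  33  33  38

33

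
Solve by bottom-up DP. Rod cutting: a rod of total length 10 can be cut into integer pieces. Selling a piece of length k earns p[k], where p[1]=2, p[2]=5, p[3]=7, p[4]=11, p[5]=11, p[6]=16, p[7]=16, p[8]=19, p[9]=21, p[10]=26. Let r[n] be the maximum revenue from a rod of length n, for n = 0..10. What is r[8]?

   n    0    1    2    3    4    5    6    7    8    9   10
r[n]    0    2    5    7   11   13   16   18   22   24   27

22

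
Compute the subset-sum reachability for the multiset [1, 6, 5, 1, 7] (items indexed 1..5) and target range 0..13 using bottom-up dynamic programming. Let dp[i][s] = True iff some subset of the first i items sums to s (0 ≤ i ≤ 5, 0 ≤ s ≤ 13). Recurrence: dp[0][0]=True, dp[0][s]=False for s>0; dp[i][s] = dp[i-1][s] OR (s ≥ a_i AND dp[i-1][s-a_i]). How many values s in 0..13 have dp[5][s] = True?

11

i\s   0   1   2   3   4   5   6   7   8   9  10  11  12  13
  0   T   F   F   F   F   F   F   F   F   F   F   F   F   F
  1   T   T   F   F   F   F   F   F   F   F   F   F   F   F
  2   T   T   F   F   F   F   T   T   F   F   F   F   F   F
  3   T   T   F   F   F   T   T   T   F   F   F   T   T   F
  4   T   T   T   F   F   T   T   T   T   F   F   T   T   T
  5   T   T   T   F   F   T   T   T   T   T   F   T   T   T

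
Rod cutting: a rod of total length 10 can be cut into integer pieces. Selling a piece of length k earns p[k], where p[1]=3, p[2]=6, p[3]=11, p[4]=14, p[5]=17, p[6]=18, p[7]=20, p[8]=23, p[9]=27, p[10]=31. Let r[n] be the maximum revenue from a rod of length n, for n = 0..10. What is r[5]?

   n    0    1    2    3    4    5    6    7    8    9   10
r[n]    0    3    6   11   14   17   22   25   28   33   36

17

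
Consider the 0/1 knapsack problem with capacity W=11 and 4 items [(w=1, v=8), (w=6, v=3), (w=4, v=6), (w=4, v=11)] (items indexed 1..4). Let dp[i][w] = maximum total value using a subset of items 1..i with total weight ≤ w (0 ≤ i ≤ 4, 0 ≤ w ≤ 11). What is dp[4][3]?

i\w   0   1   2   3   4   5   6   7   8   9  10  11
  0   0   0   0   0   0   0   0   0   0   0   0   0
  1   0   8   8   8   8   8   8   8   8   8   8   8
  2   0   8   8   8   8   8   8  11  11  11  11  11
  3   0   8   8   8   8  14  14  14  14  14  14  17
  4   0   8   8   8  11  19  19  19  19  25  25  25

8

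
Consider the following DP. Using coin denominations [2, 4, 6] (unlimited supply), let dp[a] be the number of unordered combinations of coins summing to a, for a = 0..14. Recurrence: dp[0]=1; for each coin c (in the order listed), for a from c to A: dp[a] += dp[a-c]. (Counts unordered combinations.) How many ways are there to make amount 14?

8

after  coin     0     1     2     3     4     5     6     7     8     9    10    11    12    13    14
          2     1     0     1     0     1     0     1     0     1     0     1     0     1     0     1
          4     1     0     1     0     2     0     2     0     3     0     3     0     4     0     4
          6     1     0     1     0     2     0     3     0     4     0     5     0     7     0     8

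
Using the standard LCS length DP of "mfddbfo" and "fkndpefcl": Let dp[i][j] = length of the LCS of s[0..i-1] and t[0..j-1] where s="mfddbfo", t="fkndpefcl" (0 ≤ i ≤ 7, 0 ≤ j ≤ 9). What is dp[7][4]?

2

   ''  f  k  n  d  p  e  f  c  l
''  0  0  0  0  0  0  0  0  0  0
 m  0  0  0  0  0  0  0  0  0  0
 f  0  1  1  1  1  1  1  1  1  1
 d  0  1  1  1  2  2  2  2  2  2
 d  0  1  1  1  2  2  2  2  2  2
 b  0  1  1  1  2  2  2  2  2  2
 f  0  1  1  1  2  2  2  3  3  3
 o  0  1  1  1  2  2  2  3  3  3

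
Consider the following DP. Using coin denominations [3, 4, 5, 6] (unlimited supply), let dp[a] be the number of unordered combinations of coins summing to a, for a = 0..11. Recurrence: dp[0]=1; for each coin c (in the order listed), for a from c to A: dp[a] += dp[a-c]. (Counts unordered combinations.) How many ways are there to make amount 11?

3

after  coin     0     1     2     3     4     5     6     7     8     9    10    11
          3     1     0     0     1     0     0     1     0     0     1     0     0
          4     1     0     0     1     1     0     1     1     1     1     1     1
          5     1     0     0     1     1     1     1     1     2     2     2     2
          6     1     0     0     1     1     1     2     1     2     3     3     3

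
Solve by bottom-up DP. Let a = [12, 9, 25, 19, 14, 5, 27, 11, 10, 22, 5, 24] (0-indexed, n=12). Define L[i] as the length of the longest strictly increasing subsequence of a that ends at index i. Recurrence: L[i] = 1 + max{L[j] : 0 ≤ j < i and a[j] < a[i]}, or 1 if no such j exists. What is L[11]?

4

   i    0    1    2    3    4    5    6    7    8    9   10   11
a[i]   12    9   25   19   14    5   27   11   10   22    5   24
L[i]    1    1    2    2    2    1    3    2    2    3    1    4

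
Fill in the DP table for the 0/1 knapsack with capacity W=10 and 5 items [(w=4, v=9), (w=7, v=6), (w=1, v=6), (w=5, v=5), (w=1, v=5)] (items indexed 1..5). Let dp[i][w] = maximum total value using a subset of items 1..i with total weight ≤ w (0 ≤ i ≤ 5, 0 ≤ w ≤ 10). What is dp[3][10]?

i\w   0   1   2   3   4   5   6   7   8   9  10
  0   0   0   0   0   0   0   0   0   0   0   0
  1   0   0   0   0   9   9   9   9   9   9   9
  2   0   0   0   0   9   9   9   9   9   9   9
  3   0   6   6   6   9  15  15  15  15  15  15
  4   0   6   6   6   9  15  15  15  15  15  20
  5   0   6  11  11  11  15  20  20  20  20  20

15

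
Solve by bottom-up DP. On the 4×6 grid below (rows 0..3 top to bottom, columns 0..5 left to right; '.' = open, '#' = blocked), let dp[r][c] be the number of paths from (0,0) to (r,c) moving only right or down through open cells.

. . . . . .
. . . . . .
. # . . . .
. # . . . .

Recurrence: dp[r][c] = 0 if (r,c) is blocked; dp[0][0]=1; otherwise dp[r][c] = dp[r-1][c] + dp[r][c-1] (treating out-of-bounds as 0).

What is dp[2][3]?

7

r\c   0   1   2   3   4   5
  0   1   1   1   1   1   1
  1   1   2   3   4   5   6
  2   1   0   3   7  12  18
  3   1   0   3  10  22  40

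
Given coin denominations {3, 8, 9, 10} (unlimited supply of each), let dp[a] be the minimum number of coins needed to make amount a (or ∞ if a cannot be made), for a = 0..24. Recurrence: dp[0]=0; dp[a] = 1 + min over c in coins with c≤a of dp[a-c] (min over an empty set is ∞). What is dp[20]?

2

 a  0  1  2  3  4  5  6  7  8  9 10 11 12 13 14 15 16 17 18 19 20 21 22 23 24
dp  0  -  -  1  -  -  2  -  1  1  1  2  2  2  3  3  2  2  2  2  2  3  3  3  3
(- denotes ∞ / unreachable)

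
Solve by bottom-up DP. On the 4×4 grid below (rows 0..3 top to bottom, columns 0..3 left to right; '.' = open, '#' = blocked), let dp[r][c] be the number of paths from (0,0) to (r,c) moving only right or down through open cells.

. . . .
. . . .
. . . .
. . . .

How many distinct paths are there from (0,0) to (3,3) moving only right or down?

r\c   0   1   2   3
  0   1   1   1   1
  1   1   2   3   4
  2   1   3   6  10
  3   1   4  10  20

20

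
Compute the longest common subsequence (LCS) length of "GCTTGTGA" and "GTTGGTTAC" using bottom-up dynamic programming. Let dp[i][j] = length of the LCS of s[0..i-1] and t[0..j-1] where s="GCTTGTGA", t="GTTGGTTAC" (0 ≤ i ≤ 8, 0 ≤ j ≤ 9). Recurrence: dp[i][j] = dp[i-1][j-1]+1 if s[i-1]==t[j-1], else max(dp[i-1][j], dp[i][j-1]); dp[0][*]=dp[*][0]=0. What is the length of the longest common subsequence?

6

   ''  G  T  T  G  G  T  T  A  C
''  0  0  0  0  0  0  0  0  0  0
 G  0  1  1  1  1  1  1  1  1  1
 C  0  1  1  1  1  1  1  1  1  2
 T  0  1  2  2  2  2  2  2  2  2
 T  0  1  2  3  3  3  3  3  3  3
 G  0  1  2  3  4  4  4  4  4  4
 T  0  1  2  3  4  4  5  5  5  5
 G  0  1  2  3  4  5  5  5  5  5
 A  0  1  2  3  4  5  5  5  6  6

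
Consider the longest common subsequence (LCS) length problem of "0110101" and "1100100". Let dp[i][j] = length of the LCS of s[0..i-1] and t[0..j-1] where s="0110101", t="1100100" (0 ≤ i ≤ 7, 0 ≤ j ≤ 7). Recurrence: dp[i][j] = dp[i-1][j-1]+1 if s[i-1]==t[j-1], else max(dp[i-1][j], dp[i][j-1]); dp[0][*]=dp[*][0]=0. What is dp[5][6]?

   ''  1  1  0  0  1  0  0
''  0  0  0  0  0  0  0  0
 0  0  0  0  1  1  1  1  1
 1  0  1  1  1  1  2  2  2
 1  0  1  2  2  2  2  2  2
 0  0  1  2  3  3  3  3  3
 1  0  1  2  3  3  4  4  4
 0  0  1  2  3  4  4  5  5
 1  0  1  2  3  4  5  5  5

4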